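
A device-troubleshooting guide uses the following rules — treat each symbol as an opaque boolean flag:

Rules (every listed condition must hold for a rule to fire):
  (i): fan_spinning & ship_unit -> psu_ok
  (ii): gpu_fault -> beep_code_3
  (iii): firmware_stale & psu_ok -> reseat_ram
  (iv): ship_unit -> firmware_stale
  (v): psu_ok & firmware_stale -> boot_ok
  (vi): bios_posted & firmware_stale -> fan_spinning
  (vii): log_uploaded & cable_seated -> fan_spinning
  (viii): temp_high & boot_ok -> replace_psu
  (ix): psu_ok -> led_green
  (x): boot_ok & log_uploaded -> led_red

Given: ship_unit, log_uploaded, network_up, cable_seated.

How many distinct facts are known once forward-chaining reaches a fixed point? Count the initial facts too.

Round 1 fires (iv), (vii), giving firmware_stale, fan_spinning.
Round 2 fires (i), giving psu_ok.
Round 3 fires (iii), (v), (ix), giving reseat_ram, boot_ok, led_green.
Round 4 fires (x), giving led_red.
Closure: {boot_ok, cable_seated, fan_spinning, firmware_stale, led_green, led_red, log_uploaded, network_up, psu_ok, reseat_ram, ship_unit} — 11 facts.

11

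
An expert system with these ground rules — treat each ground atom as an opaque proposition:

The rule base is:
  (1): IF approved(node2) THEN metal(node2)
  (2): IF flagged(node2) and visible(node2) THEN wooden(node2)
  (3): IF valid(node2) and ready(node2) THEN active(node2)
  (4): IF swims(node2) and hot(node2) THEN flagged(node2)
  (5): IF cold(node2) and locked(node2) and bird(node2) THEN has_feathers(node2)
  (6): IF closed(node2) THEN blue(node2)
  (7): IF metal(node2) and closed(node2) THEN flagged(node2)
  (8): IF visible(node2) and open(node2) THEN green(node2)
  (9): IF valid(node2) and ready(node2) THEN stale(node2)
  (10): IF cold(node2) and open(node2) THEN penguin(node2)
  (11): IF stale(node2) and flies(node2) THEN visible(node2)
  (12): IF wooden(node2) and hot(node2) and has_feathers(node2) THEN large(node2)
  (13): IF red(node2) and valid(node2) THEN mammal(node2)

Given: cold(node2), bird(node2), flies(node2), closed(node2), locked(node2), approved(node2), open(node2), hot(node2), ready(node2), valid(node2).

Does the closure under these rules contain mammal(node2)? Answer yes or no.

no

Round 1 fires (1), (3), (5), (6), (9), (10), giving metal(node2), active(node2), has_feathers(node2), blue(node2), stale(node2), penguin(node2).
Round 2 fires (7), (11), giving flagged(node2), visible(node2).
Round 3 fires (2), (8), giving wooden(node2), green(node2).
Round 4 fires (12), giving large(node2).
Fixed point reached. mammal(node2) is concluded only by (13); (13) needs red(node2) (never derived).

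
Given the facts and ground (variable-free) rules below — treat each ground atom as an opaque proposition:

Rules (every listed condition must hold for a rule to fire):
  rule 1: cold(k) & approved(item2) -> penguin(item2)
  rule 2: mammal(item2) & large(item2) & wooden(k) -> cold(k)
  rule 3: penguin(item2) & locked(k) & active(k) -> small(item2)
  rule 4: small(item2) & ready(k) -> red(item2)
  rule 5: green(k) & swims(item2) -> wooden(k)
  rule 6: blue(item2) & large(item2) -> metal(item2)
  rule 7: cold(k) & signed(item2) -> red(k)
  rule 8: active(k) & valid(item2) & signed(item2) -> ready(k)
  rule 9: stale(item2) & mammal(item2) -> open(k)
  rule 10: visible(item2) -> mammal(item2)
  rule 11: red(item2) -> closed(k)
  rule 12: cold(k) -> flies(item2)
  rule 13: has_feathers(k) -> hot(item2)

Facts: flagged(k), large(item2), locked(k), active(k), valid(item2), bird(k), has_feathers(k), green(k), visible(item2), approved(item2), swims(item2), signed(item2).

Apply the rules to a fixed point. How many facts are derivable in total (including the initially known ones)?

[1] rule 5 [green(k) & swims(item2) -> wooden(k)]; rule 8 [active(k) & valid(item2) & signed(item2) -> ready(k)]; rule 10 [visible(item2) -> mammal(item2)]; rule 13 [has_feathers(k) -> hot(item2)]. ⇒ new: wooden(k), ready(k), mammal(item2), hot(item2).
[2] rule 2 [mammal(item2) & large(item2) & wooden(k) -> cold(k)]. ⇒ new: cold(k).
[3] rule 1 [cold(k) & approved(item2) -> penguin(item2)]; rule 7 [cold(k) & signed(item2) -> red(k)]; rule 12 [cold(k) -> flies(item2)]. ⇒ new: penguin(item2), red(k), flies(item2).
[4] rule 3 [penguin(item2) & locked(k) & active(k) -> small(item2)]. ⇒ new: small(item2).
[5] rule 4 [small(item2) & ready(k) -> red(item2)]. ⇒ new: red(item2).
[6] rule 11 [red(item2) -> closed(k)]. ⇒ new: closed(k).
Closure: {active(k), approved(item2), bird(k), closed(k), cold(k), flagged(k), flies(item2), green(k), has_feathers(k), hot(item2), large(item2), locked(k), mammal(item2), penguin(item2), ready(k), red(item2), red(k), signed(item2), small(item2), swims(item2), valid(item2), visible(item2), wooden(k)} — 23 facts.

23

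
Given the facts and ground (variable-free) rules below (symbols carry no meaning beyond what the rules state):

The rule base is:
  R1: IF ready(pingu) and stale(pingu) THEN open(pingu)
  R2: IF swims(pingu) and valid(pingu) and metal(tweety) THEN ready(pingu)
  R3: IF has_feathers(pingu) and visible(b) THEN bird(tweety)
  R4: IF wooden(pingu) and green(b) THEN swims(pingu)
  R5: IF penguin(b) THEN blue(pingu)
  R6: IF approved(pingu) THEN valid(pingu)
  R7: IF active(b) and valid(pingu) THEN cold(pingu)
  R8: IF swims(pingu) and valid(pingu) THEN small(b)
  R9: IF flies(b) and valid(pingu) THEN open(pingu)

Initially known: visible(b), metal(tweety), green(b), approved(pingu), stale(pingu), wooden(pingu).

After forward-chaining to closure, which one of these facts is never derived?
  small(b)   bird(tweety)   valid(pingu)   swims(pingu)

bird(tweety)

[1] R4 [IF wooden(pingu) and green(b) THEN swims(pingu)]; R6 [IF approved(pingu) THEN valid(pingu)]. ⇒ new: swims(pingu), valid(pingu).
[2] R2 [IF swims(pingu) and valid(pingu) and metal(tweety) THEN ready(pingu)]; R8 [IF swims(pingu) and valid(pingu) THEN small(b)]. ⇒ new: ready(pingu), small(b).
[3] R1 [IF ready(pingu) and stale(pingu) THEN open(pingu)]. ⇒ new: open(pingu).
Derived: swims(pingu) (round 1), valid(pingu) (round 1), small(b) (round 2). bird(tweety) never appears in any round.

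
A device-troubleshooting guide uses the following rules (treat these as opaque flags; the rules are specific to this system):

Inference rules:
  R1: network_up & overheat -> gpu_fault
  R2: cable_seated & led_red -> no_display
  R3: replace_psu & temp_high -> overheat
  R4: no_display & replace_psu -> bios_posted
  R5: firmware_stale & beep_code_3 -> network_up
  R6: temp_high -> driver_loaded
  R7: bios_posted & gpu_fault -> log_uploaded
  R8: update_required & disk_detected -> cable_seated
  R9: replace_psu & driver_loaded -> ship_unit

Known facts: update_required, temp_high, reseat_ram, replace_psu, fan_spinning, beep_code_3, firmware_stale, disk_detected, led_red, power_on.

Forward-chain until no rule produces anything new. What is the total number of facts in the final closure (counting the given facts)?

Round 1 fires R3, R5, R6, R8, giving overheat, network_up, driver_loaded, cable_seated.
Round 2 fires R1, R2, R9, giving gpu_fault, no_display, ship_unit.
Round 3 fires R4, giving bios_posted.
Round 4 fires R7, giving log_uploaded.
Closure: {beep_code_3, bios_posted, cable_seated, disk_detected, driver_loaded, fan_spinning, firmware_stale, gpu_fault, led_red, log_uploaded, network_up, no_display, overheat, power_on, replace_psu, reseat_ram, ship_unit, temp_high, update_required} — 19 facts.

19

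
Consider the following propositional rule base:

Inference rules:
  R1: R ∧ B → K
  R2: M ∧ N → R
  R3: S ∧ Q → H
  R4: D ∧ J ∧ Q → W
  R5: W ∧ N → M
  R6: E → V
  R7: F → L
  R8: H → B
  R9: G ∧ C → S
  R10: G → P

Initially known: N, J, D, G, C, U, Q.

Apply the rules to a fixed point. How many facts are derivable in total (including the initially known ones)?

Round 1 fires R4, R9, R10, giving W, S, P.
Round 2 fires R3, R5, giving H, M.
Round 3 fires R2, R8, giving R, B.
Round 4 fires R1, giving K.
Closure: {B, C, D, G, H, J, K, M, N, P, Q, R, S, U, W} — 15 facts.

15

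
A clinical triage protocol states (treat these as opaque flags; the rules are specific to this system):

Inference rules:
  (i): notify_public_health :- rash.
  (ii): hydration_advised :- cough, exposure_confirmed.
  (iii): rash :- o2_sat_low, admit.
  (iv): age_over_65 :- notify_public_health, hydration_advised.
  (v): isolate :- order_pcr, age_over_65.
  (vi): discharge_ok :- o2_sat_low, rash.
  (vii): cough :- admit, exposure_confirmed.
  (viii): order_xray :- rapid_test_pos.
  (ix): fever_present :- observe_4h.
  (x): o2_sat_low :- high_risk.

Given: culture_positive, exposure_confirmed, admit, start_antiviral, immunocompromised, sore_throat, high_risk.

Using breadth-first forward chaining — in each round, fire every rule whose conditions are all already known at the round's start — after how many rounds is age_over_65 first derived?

[1] (vii) [cough :- admit, exposure_confirmed.]; (x) [o2_sat_low :- high_risk.]. ⇒ new: cough, o2_sat_low.
[2] (ii) [hydration_advised :- cough, exposure_confirmed.]; (iii) [rash :- o2_sat_low, admit.]. ⇒ new: hydration_advised, rash.
[3] (i) [notify_public_health :- rash.]; (vi) [discharge_ok :- o2_sat_low, rash.]. ⇒ new: notify_public_health, discharge_ok.
[4] (iv) [age_over_65 :- notify_public_health, hydration_advised.]. ⇒ new: age_over_65.
age_over_65 first appears in round 4.

4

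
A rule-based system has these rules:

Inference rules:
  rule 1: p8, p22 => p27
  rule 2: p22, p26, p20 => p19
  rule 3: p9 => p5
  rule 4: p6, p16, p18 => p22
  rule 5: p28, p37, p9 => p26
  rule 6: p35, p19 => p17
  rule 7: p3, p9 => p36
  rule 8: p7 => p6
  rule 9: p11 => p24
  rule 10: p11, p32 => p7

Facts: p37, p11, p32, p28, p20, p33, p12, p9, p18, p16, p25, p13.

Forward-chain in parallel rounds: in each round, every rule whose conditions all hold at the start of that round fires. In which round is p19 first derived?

4

Round 1 — rule 3, rule 5, rule 9, rule 10, derive p5, p26, p24, p7.
Round 2 — rule 8, derive p6.
Round 3 — rule 4, derive p22.
Round 4 — rule 2, derive p19.
p19 first appears in round 4.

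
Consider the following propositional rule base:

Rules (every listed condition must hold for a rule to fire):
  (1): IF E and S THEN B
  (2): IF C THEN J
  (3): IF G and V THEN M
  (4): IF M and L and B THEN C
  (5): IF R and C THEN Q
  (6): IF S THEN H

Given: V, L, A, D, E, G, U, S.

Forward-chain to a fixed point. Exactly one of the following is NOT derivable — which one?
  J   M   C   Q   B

Q

Round 1 — (1), (3), (6), derive B, M, H.
Round 2 — (4), derive C.
Round 3 — (2), derive J.
Derived: M (round 1), J (round 3), B (round 1), C (round 2). Q never appears in any round.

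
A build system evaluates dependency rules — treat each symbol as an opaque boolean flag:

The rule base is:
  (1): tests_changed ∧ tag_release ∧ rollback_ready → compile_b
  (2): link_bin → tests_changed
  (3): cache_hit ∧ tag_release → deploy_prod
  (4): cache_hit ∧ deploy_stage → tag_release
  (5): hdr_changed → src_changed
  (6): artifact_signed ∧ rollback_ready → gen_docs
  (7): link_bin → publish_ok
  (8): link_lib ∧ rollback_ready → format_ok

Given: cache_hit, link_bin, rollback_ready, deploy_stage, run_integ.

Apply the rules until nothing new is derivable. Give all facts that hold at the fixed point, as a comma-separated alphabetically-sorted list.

Round 1: (2) [link_bin → tests_changed]; (4) [cache_hit ∧ deploy_stage → tag_release]; (7) [link_bin → publish_ok]. Adds tests_changed, tag_release, publish_ok.
Round 2: (1) [tests_changed ∧ tag_release ∧ rollback_ready → compile_b]; (3) [cache_hit ∧ tag_release → deploy_prod]. Adds compile_b, deploy_prod.

cache_hit, compile_b, deploy_prod, deploy_stage, link_bin, publish_ok, rollback_ready, run_integ, tag_release, tests_changed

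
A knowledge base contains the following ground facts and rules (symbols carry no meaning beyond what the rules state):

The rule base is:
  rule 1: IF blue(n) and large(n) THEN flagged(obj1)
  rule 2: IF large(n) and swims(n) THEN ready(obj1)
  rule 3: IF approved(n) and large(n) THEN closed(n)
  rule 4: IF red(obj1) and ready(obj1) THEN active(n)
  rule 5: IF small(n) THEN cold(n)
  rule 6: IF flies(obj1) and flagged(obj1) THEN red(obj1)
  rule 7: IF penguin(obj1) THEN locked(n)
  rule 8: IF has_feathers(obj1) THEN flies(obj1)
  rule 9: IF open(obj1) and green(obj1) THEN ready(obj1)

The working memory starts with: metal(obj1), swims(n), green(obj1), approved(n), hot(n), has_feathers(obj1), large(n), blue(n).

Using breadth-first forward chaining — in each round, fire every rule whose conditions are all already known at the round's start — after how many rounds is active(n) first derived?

[1] rule 1 [IF blue(n) and large(n) THEN flagged(obj1)]; rule 2 [IF large(n) and swims(n) THEN ready(obj1)]; rule 3 [IF approved(n) and large(n) THEN closed(n)]; rule 8 [IF has_feathers(obj1) THEN flies(obj1)]. ⇒ new: flagged(obj1), ready(obj1), closed(n), flies(obj1).
[2] rule 6 [IF flies(obj1) and flagged(obj1) THEN red(obj1)]. ⇒ new: red(obj1).
[3] rule 4 [IF red(obj1) and ready(obj1) THEN active(n)]. ⇒ new: active(n).
active(n) first appears in round 3.

3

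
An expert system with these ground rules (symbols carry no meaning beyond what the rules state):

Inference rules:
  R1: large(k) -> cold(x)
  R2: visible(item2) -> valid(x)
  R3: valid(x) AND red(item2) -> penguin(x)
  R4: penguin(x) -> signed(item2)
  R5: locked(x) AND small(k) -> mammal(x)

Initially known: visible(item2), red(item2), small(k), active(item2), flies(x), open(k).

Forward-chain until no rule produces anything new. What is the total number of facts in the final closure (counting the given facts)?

9

[1] R2 [visible(item2) -> valid(x)]. ⇒ new: valid(x).
[2] R3 [valid(x) AND red(item2) -> penguin(x)]. ⇒ new: penguin(x).
[3] R4 [penguin(x) -> signed(item2)]. ⇒ new: signed(item2).
Closure: {active(item2), flies(x), open(k), penguin(x), red(item2), signed(item2), small(k), valid(x), visible(item2)} — 9 facts.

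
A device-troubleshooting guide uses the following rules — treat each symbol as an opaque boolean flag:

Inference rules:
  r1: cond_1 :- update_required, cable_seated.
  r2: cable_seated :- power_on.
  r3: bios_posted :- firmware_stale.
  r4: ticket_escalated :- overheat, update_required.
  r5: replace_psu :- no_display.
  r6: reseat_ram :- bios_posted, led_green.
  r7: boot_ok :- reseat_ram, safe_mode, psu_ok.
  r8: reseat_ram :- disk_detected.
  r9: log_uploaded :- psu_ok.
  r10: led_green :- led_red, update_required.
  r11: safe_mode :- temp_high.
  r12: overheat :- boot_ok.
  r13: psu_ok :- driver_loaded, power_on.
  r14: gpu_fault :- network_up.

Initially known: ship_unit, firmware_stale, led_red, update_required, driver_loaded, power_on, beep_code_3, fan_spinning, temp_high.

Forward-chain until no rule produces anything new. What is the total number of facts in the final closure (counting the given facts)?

20

Round 1: r2 [cable_seated :- power_on.]; r3 [bios_posted :- firmware_stale.]; r10 [led_green :- led_red, update_required.]; r11 [safe_mode :- temp_high.]; r13 [psu_ok :- driver_loaded, power_on.]. Adds cable_seated, bios_posted, led_green, safe_mode, psu_ok.
Round 2: r1 [cond_1 :- update_required, cable_seated.]; r6 [reseat_ram :- bios_posted, led_green.]; r9 [log_uploaded :- psu_ok.]. Adds cond_1, reseat_ram, log_uploaded.
Round 3: r7 [boot_ok :- reseat_ram, safe_mode, psu_ok.]. Adds boot_ok.
Round 4: r12 [overheat :- boot_ok.]. Adds overheat.
Round 5: r4 [ticket_escalated :- overheat, update_required.]. Adds ticket_escalated.
Closure: {beep_code_3, bios_posted, boot_ok, cable_seated, cond_1, driver_loaded, fan_spinning, firmware_stale, led_green, led_red, log_uploaded, overheat, power_on, psu_ok, reseat_ram, safe_mode, ship_unit, temp_high, ticket_escalated, update_required} — 20 facts.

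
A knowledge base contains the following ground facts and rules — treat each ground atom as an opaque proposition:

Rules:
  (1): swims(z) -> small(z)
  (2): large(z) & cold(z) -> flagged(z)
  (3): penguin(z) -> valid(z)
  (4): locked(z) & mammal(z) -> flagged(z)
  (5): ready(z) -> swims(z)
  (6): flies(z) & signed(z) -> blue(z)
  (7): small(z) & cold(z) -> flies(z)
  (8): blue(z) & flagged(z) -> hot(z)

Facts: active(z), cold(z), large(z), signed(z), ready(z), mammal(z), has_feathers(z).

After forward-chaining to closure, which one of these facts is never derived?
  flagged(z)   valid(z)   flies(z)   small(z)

valid(z)

Round 1: (2) [large(z) & cold(z) -> flagged(z)]; (5) [ready(z) -> swims(z)]. New: flagged(z), swims(z).
Round 2: (1) [swims(z) -> small(z)]. New: small(z).
Round 3: (7) [small(z) & cold(z) -> flies(z)]. New: flies(z).
Round 4: (6) [flies(z) & signed(z) -> blue(z)]. New: blue(z).
Round 5: (8) [blue(z) & flagged(z) -> hot(z)]. New: hot(z).
Derived: small(z) (round 2), flagged(z) (round 1), flies(z) (round 3). valid(z) never appears in any round.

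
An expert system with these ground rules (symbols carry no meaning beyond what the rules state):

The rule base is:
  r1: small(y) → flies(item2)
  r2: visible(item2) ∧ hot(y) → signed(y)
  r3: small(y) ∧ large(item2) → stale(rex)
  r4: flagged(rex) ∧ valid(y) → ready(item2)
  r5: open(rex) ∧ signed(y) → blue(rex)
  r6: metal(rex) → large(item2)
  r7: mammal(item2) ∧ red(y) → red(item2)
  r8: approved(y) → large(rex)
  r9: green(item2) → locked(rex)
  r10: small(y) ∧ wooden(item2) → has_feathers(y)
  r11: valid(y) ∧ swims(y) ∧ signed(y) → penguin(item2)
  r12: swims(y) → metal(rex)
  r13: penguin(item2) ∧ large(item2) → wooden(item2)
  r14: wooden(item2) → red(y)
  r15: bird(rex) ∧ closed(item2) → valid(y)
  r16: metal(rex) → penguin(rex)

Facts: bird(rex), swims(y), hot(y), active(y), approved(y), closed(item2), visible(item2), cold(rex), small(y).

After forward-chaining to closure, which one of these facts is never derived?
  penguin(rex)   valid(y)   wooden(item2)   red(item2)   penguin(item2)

Round 1 — r1, r2, r8, r12, r15, derive flies(item2), signed(y), large(rex), metal(rex), valid(y).
Round 2 — r6, r11, r16, derive large(item2), penguin(item2), penguin(rex).
Round 3 — r3, r13, derive stale(rex), wooden(item2).
Round 4 — r10, r14, derive has_feathers(y), red(y).
Derived: wooden(item2) (round 3), penguin(rex) (round 2), valid(y) (round 1), penguin(item2) (round 2). red(item2) never appears in any round.

red(item2)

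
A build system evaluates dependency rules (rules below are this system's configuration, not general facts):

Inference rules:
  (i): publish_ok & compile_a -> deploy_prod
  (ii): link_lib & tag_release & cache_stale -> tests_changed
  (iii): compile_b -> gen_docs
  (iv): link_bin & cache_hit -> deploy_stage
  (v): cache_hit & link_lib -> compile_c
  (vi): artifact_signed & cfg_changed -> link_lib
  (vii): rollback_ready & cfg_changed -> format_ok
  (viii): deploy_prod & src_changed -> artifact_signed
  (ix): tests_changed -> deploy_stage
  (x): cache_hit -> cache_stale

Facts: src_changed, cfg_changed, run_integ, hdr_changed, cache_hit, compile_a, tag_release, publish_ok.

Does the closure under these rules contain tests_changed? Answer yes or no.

Round 1: (i) [publish_ok & compile_a -> deploy_prod]; (x) [cache_hit -> cache_stale]. Adds deploy_prod, cache_stale.
Round 2: (viii) [deploy_prod & src_changed -> artifact_signed]. Adds artifact_signed.
Round 3: (vi) [artifact_signed & cfg_changed -> link_lib]. Adds link_lib.
Round 4: (ii) [link_lib & tag_release & cache_stale -> tests_changed]; (v) [cache_hit & link_lib -> compile_c]. Adds tests_changed, compile_c.
Round 5: (ix) [tests_changed -> deploy_stage]. Adds deploy_stage.
tests_changed appears in round 4, so it is derivable.

yes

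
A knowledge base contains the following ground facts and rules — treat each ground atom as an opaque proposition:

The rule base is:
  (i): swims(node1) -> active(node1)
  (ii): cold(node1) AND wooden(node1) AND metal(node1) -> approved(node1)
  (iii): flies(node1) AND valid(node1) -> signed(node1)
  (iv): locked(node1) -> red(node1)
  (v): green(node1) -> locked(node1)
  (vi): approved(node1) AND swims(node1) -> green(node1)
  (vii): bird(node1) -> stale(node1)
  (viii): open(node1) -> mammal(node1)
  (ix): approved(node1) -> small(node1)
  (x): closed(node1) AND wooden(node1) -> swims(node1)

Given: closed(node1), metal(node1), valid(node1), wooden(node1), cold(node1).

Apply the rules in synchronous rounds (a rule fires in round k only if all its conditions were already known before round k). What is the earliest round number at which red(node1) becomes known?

Round 1 fires (ii), (x), giving approved(node1), swims(node1).
Round 2 fires (i), (vi), (ix), giving active(node1), green(node1), small(node1).
Round 3 fires (v), giving locked(node1).
Round 4 fires (iv), giving red(node1).
red(node1) first appears in round 4.

4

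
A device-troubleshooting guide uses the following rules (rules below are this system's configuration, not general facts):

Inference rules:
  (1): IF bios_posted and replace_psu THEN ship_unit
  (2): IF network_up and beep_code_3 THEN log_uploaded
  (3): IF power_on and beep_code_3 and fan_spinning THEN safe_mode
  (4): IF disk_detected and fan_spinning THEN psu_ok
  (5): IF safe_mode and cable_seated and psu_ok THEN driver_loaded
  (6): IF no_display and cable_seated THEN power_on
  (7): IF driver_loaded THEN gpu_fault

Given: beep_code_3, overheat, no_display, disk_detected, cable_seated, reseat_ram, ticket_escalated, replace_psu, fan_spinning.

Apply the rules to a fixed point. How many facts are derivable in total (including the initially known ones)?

[1] (4) [IF disk_detected and fan_spinning THEN psu_ok]; (6) [IF no_display and cable_seated THEN power_on]. ⇒ new: psu_ok, power_on.
[2] (3) [IF power_on and beep_code_3 and fan_spinning THEN safe_mode]. ⇒ new: safe_mode.
[3] (5) [IF safe_mode and cable_seated and psu_ok THEN driver_loaded]. ⇒ new: driver_loaded.
[4] (7) [IF driver_loaded THEN gpu_fault]. ⇒ new: gpu_fault.
Closure: {beep_code_3, cable_seated, disk_detected, driver_loaded, fan_spinning, gpu_fault, no_display, overheat, power_on, psu_ok, replace_psu, reseat_ram, safe_mode, ticket_escalated} — 14 facts.

14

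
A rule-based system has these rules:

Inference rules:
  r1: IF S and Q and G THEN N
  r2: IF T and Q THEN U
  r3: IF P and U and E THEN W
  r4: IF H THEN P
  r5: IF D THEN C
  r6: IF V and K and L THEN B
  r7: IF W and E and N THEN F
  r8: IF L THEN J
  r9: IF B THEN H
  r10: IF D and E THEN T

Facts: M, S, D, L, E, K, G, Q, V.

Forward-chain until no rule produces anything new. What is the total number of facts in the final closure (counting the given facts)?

Round 1 — r1, r5, r6, r8, r10, derive N, C, B, J, T.
Round 2 — r2, r9, derive U, H.
Round 3 — r4, derive P.
Round 4 — r3, derive W.
Round 5 — r7, derive F.
Closure: {B, C, D, E, F, G, H, J, K, L, M, N, P, Q, S, T, U, V, W} — 19 facts.

19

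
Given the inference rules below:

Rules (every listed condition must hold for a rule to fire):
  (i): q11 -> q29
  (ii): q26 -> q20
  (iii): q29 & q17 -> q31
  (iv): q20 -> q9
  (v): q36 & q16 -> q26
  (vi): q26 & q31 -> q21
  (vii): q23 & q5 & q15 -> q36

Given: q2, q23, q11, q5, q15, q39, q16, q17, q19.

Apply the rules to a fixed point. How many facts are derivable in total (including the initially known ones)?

16

Round 1: (i) [q11 -> q29]; (vii) [q23 & q5 & q15 -> q36]. New: q29, q36.
Round 2: (iii) [q29 & q17 -> q31]; (v) [q36 & q16 -> q26]. New: q31, q26.
Round 3: (ii) [q26 -> q20]; (vi) [q26 & q31 -> q21]. New: q20, q21.
Round 4: (iv) [q20 -> q9]. New: q9.
Closure: {q11, q15, q16, q17, q19, q2, q20, q21, q23, q26, q29, q31, q36, q39, q5, q9} — 16 facts.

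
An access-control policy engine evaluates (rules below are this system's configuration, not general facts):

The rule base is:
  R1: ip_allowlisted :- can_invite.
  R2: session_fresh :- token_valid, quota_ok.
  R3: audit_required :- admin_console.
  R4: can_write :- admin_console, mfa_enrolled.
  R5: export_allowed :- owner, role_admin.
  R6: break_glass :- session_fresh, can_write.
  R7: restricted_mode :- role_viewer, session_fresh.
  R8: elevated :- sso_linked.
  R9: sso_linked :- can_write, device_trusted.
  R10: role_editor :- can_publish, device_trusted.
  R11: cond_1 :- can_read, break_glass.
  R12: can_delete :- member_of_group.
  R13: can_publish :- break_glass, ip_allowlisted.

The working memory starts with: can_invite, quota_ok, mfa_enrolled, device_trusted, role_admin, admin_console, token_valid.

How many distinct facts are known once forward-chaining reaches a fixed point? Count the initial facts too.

Round 1 fires R1, R2, R3, R4, giving ip_allowlisted, session_fresh, audit_required, can_write.
Round 2 fires R6, R9, giving break_glass, sso_linked.
Round 3 fires R8, R13, giving elevated, can_publish.
Round 4 fires R10, giving role_editor.
Closure: {admin_console, audit_required, break_glass, can_invite, can_publish, can_write, device_trusted, elevated, ip_allowlisted, mfa_enrolled, quota_ok, role_admin, role_editor, session_fresh, sso_linked, token_valid} — 16 facts.

16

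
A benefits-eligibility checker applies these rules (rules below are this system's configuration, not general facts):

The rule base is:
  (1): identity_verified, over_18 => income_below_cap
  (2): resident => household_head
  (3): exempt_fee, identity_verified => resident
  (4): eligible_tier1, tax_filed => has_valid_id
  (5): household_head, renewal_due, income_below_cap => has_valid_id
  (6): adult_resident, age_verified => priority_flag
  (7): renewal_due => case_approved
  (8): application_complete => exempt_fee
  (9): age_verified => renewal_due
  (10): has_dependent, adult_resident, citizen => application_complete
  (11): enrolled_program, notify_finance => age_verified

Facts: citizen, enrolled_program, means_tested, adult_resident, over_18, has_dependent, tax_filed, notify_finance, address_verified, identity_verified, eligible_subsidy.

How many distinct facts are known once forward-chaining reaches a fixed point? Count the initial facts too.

21

Round 1: (1) [identity_verified, over_18 => income_below_cap]; (10) [has_dependent, adult_resident, citizen => application_complete]; (11) [enrolled_program, notify_finance => age_verified]. New: income_below_cap, application_complete, age_verified.
Round 2: (6) [adult_resident, age_verified => priority_flag]; (8) [application_complete => exempt_fee]; (9) [age_verified => renewal_due]. New: priority_flag, exempt_fee, renewal_due.
Round 3: (3) [exempt_fee, identity_verified => resident]; (7) [renewal_due => case_approved]. New: resident, case_approved.
Round 4: (2) [resident => household_head]. New: household_head.
Round 5: (5) [household_head, renewal_due, income_below_cap => has_valid_id]. New: has_valid_id.
Closure: {address_verified, adult_resident, age_verified, application_complete, case_approved, citizen, eligible_subsidy, enrolled_program, exempt_fee, has_dependent, has_valid_id, household_head, identity_verified, income_below_cap, means_tested, notify_finance, over_18, priority_flag, renewal_due, resident, tax_filed} — 21 facts.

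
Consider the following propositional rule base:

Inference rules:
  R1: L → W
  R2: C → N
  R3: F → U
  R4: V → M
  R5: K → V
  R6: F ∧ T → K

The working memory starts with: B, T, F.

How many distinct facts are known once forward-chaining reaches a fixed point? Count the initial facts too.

7

Round 1 — R3, R6, derive U, K.
Round 2 — R5, derive V.
Round 3 — R4, derive M.
Closure: {B, F, K, M, T, U, V} — 7 facts.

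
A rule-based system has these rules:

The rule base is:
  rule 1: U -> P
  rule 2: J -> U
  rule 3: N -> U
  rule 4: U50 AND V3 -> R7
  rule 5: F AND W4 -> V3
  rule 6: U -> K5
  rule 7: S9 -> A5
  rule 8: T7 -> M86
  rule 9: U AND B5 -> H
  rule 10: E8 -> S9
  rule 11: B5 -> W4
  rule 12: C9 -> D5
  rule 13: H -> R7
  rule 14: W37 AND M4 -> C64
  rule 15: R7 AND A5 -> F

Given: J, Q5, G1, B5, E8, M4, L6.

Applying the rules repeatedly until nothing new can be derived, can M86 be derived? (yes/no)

no

Round 1 — rule 2, rule 10, rule 11, derive U, S9, W4.
Round 2 — rule 1, rule 6, rule 7, rule 9, derive P, K5, A5, H.
Round 3 — rule 13, derive R7.
Round 4 — rule 15, derive F.
Round 5 — rule 5, derive V3.
Fixed point reached. M86 is concluded only by rule 8; rule 8 needs T7 (never derived).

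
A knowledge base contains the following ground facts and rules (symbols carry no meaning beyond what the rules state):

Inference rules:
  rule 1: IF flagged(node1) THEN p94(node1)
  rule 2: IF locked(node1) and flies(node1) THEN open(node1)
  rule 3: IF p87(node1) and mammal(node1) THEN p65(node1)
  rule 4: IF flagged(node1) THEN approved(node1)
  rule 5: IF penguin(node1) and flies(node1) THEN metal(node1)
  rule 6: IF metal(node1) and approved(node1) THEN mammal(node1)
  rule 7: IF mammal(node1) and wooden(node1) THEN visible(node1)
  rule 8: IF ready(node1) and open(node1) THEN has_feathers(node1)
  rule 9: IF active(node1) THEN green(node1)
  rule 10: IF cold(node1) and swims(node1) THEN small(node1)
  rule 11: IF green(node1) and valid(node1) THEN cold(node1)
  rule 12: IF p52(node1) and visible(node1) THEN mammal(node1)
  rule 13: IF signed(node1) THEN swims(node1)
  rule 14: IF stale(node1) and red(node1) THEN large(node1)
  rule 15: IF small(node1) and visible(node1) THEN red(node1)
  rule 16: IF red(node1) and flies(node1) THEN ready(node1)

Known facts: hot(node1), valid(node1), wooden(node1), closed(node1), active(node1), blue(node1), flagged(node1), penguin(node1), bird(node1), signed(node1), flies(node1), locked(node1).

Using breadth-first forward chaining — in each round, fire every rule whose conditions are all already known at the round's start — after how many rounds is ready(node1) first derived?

Round 1 — rule 1, rule 2, rule 4, rule 5, rule 9, rule 13, derive p94(node1), open(node1), approved(node1), metal(node1), green(node1), swims(node1).
Round 2 — rule 6, rule 11, derive mammal(node1), cold(node1).
Round 3 — rule 7, rule 10, derive visible(node1), small(node1).
Round 4 — rule 15, derive red(node1).
Round 5 — rule 16, derive ready(node1).
ready(node1) first appears in round 5.

5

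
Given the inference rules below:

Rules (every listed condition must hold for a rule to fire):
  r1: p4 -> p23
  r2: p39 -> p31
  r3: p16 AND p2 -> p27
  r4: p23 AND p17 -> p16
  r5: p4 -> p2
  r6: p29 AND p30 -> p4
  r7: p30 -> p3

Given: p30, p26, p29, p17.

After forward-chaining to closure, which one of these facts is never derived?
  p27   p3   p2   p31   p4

p31

Round 1 — r6, r7, derive p4, p3.
Round 2 — r1, r5, derive p23, p2.
Round 3 — r4, derive p16.
Round 4 — r3, derive p27.
Derived: p27 (round 4), p4 (round 1), p2 (round 2), p3 (round 1). p31 never appears in any round.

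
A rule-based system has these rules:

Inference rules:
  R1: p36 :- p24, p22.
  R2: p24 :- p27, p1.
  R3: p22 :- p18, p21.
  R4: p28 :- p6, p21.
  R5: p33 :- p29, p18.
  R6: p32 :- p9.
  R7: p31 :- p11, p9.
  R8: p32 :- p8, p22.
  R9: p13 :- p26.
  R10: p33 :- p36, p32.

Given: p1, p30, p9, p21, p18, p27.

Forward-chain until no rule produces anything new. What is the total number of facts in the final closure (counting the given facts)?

11

Round 1 fires R2, R3, R6, giving p24, p22, p32.
Round 2 fires R1, giving p36.
Round 3 fires R10, giving p33.
Closure: {p1, p18, p21, p22, p24, p27, p30, p32, p33, p36, p9} — 11 facts.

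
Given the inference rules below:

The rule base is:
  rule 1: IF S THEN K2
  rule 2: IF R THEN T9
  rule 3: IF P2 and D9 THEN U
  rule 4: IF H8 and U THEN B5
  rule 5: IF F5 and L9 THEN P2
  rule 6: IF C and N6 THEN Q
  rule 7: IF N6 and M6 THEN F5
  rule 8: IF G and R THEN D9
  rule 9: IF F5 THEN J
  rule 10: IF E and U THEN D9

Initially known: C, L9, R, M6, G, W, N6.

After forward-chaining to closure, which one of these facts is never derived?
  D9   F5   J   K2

Round 1 fires rule 2, rule 6, rule 7, rule 8, giving T9, Q, F5, D9.
Round 2 fires rule 5, rule 9, giving P2, J.
Round 3 fires rule 3, giving U.
Derived: D9 (round 1), J (round 2), F5 (round 1). K2 never appears in any round.

K2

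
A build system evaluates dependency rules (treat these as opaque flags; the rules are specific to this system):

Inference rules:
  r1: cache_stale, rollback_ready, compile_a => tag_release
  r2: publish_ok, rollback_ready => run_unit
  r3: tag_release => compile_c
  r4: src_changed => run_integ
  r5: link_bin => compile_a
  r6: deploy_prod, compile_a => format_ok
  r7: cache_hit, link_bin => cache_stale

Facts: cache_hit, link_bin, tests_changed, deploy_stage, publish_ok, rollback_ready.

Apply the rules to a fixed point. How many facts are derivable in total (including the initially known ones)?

Round 1: r2 [publish_ok, rollback_ready => run_unit]; r5 [link_bin => compile_a]; r7 [cache_hit, link_bin => cache_stale]. Adds run_unit, compile_a, cache_stale.
Round 2: r1 [cache_stale, rollback_ready, compile_a => tag_release]. Adds tag_release.
Round 3: r3 [tag_release => compile_c]. Adds compile_c.
Closure: {cache_hit, cache_stale, compile_a, compile_c, deploy_stage, link_bin, publish_ok, rollback_ready, run_unit, tag_release, tests_changed} — 11 facts.

11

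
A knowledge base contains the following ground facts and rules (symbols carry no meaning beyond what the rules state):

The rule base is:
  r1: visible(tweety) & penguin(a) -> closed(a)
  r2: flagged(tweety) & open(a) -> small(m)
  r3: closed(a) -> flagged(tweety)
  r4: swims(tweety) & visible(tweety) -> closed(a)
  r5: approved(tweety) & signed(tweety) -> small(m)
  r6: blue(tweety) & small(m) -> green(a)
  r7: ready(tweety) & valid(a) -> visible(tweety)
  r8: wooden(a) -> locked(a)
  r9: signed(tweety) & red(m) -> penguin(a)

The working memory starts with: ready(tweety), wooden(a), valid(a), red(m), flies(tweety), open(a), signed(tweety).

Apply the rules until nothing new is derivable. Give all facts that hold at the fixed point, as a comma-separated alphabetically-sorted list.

Round 1: r7 [ready(tweety) & valid(a) -> visible(tweety)]; r8 [wooden(a) -> locked(a)]; r9 [signed(tweety) & red(m) -> penguin(a)]. Adds visible(tweety), locked(a), penguin(a).
Round 2: r1 [visible(tweety) & penguin(a) -> closed(a)]. Adds closed(a).
Round 3: r3 [closed(a) -> flagged(tweety)]. Adds flagged(tweety).
Round 4: r2 [flagged(tweety) & open(a) -> small(m)]. Adds small(m).

closed(a), flagged(tweety), flies(tweety), locked(a), open(a), penguin(a), ready(tweety), red(m), signed(tweety), small(m), valid(a), visible(tweety), wooden(a)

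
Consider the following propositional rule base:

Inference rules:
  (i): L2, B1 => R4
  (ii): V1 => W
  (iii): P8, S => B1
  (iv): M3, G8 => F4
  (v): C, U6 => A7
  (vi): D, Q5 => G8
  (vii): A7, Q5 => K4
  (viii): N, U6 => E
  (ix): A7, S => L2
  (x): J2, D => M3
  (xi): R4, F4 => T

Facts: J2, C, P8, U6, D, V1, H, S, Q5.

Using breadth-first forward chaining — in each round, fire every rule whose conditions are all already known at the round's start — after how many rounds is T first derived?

4

Round 1: (ii) [V1 => W]; (iii) [P8, S => B1]; (v) [C, U6 => A7]; (vi) [D, Q5 => G8]; (x) [J2, D => M3]. Adds W, B1, A7, G8, M3.
Round 2: (iv) [M3, G8 => F4]; (vii) [A7, Q5 => K4]; (ix) [A7, S => L2]. Adds F4, K4, L2.
Round 3: (i) [L2, B1 => R4]. Adds R4.
Round 4: (xi) [R4, F4 => T]. Adds T.
T first appears in round 4.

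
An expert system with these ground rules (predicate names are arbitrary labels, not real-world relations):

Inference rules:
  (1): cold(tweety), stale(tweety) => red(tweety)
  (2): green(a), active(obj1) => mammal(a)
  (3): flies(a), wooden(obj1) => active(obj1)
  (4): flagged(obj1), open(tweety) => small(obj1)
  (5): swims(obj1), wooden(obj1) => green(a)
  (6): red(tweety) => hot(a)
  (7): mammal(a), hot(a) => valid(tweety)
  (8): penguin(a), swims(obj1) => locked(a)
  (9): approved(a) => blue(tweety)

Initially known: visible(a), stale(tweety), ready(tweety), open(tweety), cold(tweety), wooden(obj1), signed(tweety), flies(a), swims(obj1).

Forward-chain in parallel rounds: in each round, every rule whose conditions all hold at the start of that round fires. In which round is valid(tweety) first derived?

Round 1: (1) [cold(tweety), stale(tweety) => red(tweety)]; (3) [flies(a), wooden(obj1) => active(obj1)]; (5) [swims(obj1), wooden(obj1) => green(a)]. Adds red(tweety), active(obj1), green(a).
Round 2: (2) [green(a), active(obj1) => mammal(a)]; (6) [red(tweety) => hot(a)]. Adds mammal(a), hot(a).
Round 3: (7) [mammal(a), hot(a) => valid(tweety)]. Adds valid(tweety).
valid(tweety) first appears in round 3.

3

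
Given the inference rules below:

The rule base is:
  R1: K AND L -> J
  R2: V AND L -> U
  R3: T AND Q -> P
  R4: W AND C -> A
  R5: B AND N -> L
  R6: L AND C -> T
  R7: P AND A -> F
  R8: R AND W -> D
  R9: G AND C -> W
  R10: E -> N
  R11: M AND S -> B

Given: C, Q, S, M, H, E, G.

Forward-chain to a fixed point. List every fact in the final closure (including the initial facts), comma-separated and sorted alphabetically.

A, B, C, E, F, G, H, L, M, N, P, Q, S, T, W

Round 1 — R9, R10, R11, derive W, N, B.
Round 2 — R4, R5, derive A, L.
Round 3 — R6, derive T.
Round 4 — R3, derive P.
Round 5 — R7, derive F.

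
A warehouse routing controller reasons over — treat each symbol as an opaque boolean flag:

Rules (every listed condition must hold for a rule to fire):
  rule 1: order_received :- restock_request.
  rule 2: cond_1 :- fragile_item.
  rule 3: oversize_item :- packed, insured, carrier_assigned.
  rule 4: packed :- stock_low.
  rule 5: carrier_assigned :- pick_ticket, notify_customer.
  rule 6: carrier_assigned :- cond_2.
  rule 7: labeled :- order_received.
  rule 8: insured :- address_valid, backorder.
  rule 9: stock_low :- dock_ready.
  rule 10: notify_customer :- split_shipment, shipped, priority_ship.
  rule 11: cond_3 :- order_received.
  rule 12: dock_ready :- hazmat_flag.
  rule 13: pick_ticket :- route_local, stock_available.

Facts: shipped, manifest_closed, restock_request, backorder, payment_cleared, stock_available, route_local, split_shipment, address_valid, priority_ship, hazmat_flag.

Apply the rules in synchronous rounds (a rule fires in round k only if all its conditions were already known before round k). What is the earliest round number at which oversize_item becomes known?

4

[1] rule 1 [order_received :- restock_request.]; rule 8 [insured :- address_valid, backorder.]; rule 10 [notify_customer :- split_shipment, shipped, priority_ship.]; rule 12 [dock_ready :- hazmat_flag.]; rule 13 [pick_ticket :- route_local, stock_available.]. ⇒ new: order_received, insured, notify_customer, dock_ready, pick_ticket.
[2] rule 5 [carrier_assigned :- pick_ticket, notify_customer.]; rule 7 [labeled :- order_received.]; rule 9 [stock_low :- dock_ready.]; rule 11 [cond_3 :- order_received.]. ⇒ new: carrier_assigned, labeled, stock_low, cond_3.
[3] rule 4 [packed :- stock_low.]. ⇒ new: packed.
[4] rule 3 [oversize_item :- packed, insured, carrier_assigned.]. ⇒ new: oversize_item.
oversize_item first appears in round 4.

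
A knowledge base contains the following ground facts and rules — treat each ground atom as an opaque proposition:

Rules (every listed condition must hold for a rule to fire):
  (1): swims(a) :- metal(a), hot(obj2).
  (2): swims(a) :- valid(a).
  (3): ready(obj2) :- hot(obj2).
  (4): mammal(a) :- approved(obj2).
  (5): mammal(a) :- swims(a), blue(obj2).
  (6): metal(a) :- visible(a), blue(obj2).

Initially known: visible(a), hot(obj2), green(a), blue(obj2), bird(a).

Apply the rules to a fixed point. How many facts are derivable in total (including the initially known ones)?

9

Round 1 fires (3), (6), giving ready(obj2), metal(a).
Round 2 fires (1), giving swims(a).
Round 3 fires (5), giving mammal(a).
Closure: {bird(a), blue(obj2), green(a), hot(obj2), mammal(a), metal(a), ready(obj2), swims(a), visible(a)} — 9 facts.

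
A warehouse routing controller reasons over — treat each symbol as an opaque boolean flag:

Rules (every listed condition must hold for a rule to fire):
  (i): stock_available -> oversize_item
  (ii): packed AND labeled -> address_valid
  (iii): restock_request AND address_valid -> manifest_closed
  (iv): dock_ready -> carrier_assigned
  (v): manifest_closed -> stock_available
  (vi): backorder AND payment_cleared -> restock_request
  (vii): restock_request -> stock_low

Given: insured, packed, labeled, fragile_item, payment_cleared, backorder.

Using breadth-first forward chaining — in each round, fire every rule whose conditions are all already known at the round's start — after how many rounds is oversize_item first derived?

4

Round 1 — (ii), (vi), derive address_valid, restock_request.
Round 2 — (iii), (vii), derive manifest_closed, stock_low.
Round 3 — (v), derive stock_available.
Round 4 — (i), derive oversize_item.
oversize_item first appears in round 4.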